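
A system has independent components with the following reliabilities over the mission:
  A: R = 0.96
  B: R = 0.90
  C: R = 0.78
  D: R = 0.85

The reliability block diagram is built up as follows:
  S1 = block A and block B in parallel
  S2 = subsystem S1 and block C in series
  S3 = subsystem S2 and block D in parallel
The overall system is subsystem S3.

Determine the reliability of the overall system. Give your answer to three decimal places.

0.967

Parallel (A and B): 1 − (1 − 0.96000)(1 − 0.90000) = 0.99600
Series ([0.99600] and C): 0.99600 × 0.78000 = 0.77688
Parallel ([0.77688] and D): 1 − (1 − 0.77688)(1 − 0.85000) = 0.967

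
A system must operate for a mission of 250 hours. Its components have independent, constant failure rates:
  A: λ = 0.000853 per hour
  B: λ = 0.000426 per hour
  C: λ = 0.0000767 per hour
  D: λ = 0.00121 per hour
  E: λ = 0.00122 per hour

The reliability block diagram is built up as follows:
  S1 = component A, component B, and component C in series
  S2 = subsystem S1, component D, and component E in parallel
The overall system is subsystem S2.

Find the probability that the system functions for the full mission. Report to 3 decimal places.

R(A) = exp(−0.000853 × 250) = 0.80795
R(B) = exp(−0.000426 × 250) = 0.89898
R(C) = exp(−0.0000767 × 250) = 0.98101
R(D) = exp(−0.00121 × 250) = 0.73897
R(E) = exp(−0.00122 × 250) = 0.73712
Series (A, B, and C): 0.80795 × 0.89898 × 0.98101 = 0.71254
Parallel ([0.71254], D, and E): 1 − (1 − 0.71254)(1 − 0.73897)(1 − 0.73712) = 0.980

0.980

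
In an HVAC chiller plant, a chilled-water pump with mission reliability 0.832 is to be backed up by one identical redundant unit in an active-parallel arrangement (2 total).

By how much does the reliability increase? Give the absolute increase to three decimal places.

0.140

R_before = 0.832
R_after = 1 − (1 − 0.832)^2 = 0.972
ΔR = 0.972 − 0.832 = 0.140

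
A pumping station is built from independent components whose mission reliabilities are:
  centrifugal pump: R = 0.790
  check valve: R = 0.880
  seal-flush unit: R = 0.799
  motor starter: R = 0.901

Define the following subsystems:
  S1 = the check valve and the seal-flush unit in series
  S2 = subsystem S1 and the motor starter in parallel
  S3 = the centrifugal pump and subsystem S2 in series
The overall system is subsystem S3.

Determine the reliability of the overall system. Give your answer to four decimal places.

Series (check valve and seal-flush unit): 0.880000 × 0.799000 = 0.703120
Parallel ([0.703120] and motor starter): 1 − (1 − 0.703120)(1 − 0.901000) = 0.970609
Series (centrifugal pump and [0.970609]): 0.790000 × 0.970609 = 0.7668

0.7668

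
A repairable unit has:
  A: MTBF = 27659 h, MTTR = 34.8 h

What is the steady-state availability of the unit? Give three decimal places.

A(A) = MTBF/(MTBF+MTTR) = 27659/(27659+34.8) = 0.999

0.999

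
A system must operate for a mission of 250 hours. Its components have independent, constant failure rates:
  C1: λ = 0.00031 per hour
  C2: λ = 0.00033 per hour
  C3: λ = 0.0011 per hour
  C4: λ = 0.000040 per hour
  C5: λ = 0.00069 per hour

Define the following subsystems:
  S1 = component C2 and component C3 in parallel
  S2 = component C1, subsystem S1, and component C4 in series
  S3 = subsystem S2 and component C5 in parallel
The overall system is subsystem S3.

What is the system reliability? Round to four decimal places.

R(C1) = exp(−0.00031 × 250) = 0.925427
R(C2) = exp(−0.00033 × 250) = 0.920811
R(C3) = exp(−0.0011 × 250) = 0.759572
R(C4) = exp(−0.000040 × 250) = 0.990050
R(C5) = exp(−0.00069 × 250) = 0.841558
Parallel (C2 and C3): 1 − (1 − 0.920811)(1 − 0.759572) = 0.980961
Series (C1, [0.980961], and C4): 0.925427 × 0.980961 × 0.990050 = 0.898775
Parallel ([0.898775] and C5): 1 − (1 − 0.898775)(1 − 0.841558) = 0.9840

0.9840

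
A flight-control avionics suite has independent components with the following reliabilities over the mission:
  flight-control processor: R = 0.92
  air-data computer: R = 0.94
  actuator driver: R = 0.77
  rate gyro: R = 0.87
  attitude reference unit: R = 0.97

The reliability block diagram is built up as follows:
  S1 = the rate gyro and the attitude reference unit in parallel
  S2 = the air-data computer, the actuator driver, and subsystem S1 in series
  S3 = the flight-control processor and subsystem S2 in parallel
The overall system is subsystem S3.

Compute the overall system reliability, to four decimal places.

Parallel (rate gyro and attitude reference unit): 1 − (1 − 0.870000)(1 − 0.970000) = 0.996100
Series (air-data computer, actuator driver, and [0.996100]): 0.940000 × 0.770000 × 0.996100 = 0.720977
Parallel (flight-control processor and [0.720977]): 1 − (1 − 0.920000)(1 − 0.720977) = 0.9777

0.9777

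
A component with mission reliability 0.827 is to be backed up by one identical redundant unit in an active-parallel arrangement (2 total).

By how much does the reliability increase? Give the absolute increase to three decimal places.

0.143

R_before = 0.827
R_after = 1 − (1 − 0.827)^2 = 0.970
ΔR = 0.970 − 0.827 = 0.143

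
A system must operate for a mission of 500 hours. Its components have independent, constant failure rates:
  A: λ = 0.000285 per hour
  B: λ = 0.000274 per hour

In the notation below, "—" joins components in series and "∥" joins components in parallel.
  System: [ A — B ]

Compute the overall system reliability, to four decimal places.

0.7562

R(A) = exp(−0.000285 × 500) = 0.867188
R(B) = exp(−0.000274 × 500) = 0.871970
Series (A and B): 0.867188 × 0.871970 = 0.7562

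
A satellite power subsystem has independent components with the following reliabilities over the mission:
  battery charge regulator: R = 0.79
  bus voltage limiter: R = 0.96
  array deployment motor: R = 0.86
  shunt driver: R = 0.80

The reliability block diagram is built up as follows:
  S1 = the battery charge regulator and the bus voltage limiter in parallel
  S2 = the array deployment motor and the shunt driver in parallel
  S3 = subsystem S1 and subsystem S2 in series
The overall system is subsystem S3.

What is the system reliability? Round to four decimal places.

Parallel (battery charge regulator and bus voltage limiter): 1 − (1 − 0.790000)(1 − 0.960000) = 0.991600
Parallel (array deployment motor and shunt driver): 1 − (1 − 0.860000)(1 − 0.800000) = 0.972000
Series ([0.991600] and [0.972000]): 0.991600 × 0.972000 = 0.9638

0.9638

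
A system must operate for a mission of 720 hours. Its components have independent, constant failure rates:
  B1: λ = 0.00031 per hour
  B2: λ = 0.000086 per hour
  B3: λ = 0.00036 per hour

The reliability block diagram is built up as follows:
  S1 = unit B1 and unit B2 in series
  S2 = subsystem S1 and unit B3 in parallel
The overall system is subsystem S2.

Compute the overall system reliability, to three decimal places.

R(B1) = exp(−0.00031 × 720) = 0.79995
R(B2) = exp(−0.000086 × 720) = 0.93996
R(B3) = exp(−0.00036 × 720) = 0.77167
Series (B1 and B2): 0.79995 × 0.93996 = 0.75192
Parallel ([0.75192] and B3): 1 − (1 − 0.75192)(1 − 0.77167) = 0.943

0.943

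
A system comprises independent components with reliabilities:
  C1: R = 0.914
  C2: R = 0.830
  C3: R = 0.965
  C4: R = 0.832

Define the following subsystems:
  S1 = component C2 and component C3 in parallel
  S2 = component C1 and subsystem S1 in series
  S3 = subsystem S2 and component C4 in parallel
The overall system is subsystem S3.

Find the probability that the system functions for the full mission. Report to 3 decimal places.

Parallel (C2 and C3): 1 − (1 − 0.83000)(1 − 0.96500) = 0.99405
Series (C1 and [0.99405]): 0.91400 × 0.99405 = 0.90856
Parallel ([0.90856] and C4): 1 − (1 − 0.90856)(1 − 0.83200) = 0.985

0.985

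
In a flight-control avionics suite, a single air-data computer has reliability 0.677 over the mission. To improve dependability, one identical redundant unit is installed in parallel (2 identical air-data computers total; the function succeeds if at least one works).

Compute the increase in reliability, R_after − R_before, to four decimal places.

0.2187

R_before = 0.677
R_after = 1 − (1 − 0.677)^2 = 0.8957
ΔR = 0.8957 − 0.677 = 0.2187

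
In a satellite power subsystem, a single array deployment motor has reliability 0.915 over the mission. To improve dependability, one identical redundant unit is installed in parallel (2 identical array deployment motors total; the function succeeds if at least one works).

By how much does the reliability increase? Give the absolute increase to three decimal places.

0.078

R_before = 0.915
R_after = 1 − (1 − 0.915)^2 = 0.993
ΔR = 0.993 − 0.915 = 0.078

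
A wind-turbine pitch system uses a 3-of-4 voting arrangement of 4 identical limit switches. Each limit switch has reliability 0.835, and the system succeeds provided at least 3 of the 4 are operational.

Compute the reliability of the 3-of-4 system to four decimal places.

R = Σ_{i=3}^{4} C(4,i) p^i (1−p)^{4−i} with p = 0.835
C(4,3)·0.835^3·0.165^1 = 0.384241
C(4,4)·0.835^4·0.165^0 = 0.486123
Sum = 0.8704

0.8704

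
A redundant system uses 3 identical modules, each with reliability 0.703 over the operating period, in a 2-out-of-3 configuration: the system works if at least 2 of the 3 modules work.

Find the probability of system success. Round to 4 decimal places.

R = Σ_{i=2}^{3} C(3,i) p^i (1−p)^{3−i} with p = 0.703
C(3,2)·0.703^2·0.297^1 = 0.440340
C(3,3)·0.703^3·0.297^0 = 0.347429
Sum = 0.7878

0.7878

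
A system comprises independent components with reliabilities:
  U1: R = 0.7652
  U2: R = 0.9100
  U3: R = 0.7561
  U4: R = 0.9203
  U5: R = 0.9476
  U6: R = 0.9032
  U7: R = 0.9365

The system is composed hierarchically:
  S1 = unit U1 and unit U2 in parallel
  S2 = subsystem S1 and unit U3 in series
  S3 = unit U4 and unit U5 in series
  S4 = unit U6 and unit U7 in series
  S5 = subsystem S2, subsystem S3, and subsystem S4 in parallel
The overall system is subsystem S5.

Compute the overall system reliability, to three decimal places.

0.995

Parallel (U1 and U2): 1 − (1 − 0.76520)(1 − 0.91000) = 0.97887
Series ([0.97887] and U3): 0.97887 × 0.75610 = 0.74012
Series (U4 and U5): 0.92030 × 0.94760 = 0.87208
Series (U6 and U7): 0.90320 × 0.93650 = 0.84585
Parallel ([0.74012], [0.87208], and [0.84585]): 1 − (1 − 0.74012)(1 − 0.87208)(1 − 0.84585) = 0.995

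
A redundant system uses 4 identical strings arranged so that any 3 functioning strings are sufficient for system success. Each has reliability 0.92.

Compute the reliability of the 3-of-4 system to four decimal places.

R = Σ_{i=3}^{4} C(4,i) p^i (1−p)^{4−i} with p = 0.92
C(4,3)·0.92^3·0.08^1 = 0.249180
C(4,4)·0.92^4·0.08^0 = 0.716393
Sum = 0.9656

0.9656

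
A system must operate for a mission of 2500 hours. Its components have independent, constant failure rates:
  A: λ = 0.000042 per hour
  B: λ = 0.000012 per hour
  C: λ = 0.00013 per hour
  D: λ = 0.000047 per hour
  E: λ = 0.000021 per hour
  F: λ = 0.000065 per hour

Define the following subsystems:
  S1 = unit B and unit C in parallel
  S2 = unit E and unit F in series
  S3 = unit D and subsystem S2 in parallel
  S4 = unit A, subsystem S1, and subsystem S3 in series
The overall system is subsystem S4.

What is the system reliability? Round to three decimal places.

0.874

R(A) = exp(−0.000042 × 2500) = 0.90032
R(B) = exp(−0.000012 × 2500) = 0.97045
R(C) = exp(−0.00013 × 2500) = 0.72253
R(D) = exp(−0.000047 × 2500) = 0.88914
R(E) = exp(−0.000021 × 2500) = 0.94885
R(F) = exp(−0.000065 × 2500) = 0.85002
Parallel (B and C): 1 − (1 − 0.97045)(1 − 0.72253) = 0.99180
Series (E and F): 0.94885 × 0.85002 = 0.80654
Parallel (D and [0.80654]): 1 − (1 − 0.88914)(1 − 0.80654) = 0.97855
Series (A, [0.99180], and [0.97855]): 0.90032 × 0.99180 × 0.97855 = 0.874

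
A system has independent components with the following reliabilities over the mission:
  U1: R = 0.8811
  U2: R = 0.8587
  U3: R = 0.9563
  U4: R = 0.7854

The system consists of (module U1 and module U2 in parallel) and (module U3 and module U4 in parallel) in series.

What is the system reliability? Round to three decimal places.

Parallel (U1 and U2): 1 − (1 − 0.88110)(1 − 0.85870) = 0.98320
Parallel (U3 and U4): 1 − (1 − 0.95630)(1 − 0.78540) = 0.99062
Series ([0.98320] and [0.99062]): 0.98320 × 0.99062 = 0.974

0.974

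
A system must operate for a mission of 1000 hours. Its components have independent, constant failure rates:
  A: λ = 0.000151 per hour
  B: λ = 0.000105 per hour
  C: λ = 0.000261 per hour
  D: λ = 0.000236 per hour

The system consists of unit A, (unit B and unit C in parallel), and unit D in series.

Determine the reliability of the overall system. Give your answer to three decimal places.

0.664

R(A) = exp(−0.000151 × 1000) = 0.85985
R(B) = exp(−0.000105 × 1000) = 0.90032
R(C) = exp(−0.000261 × 1000) = 0.77028
R(D) = exp(−0.000236 × 1000) = 0.78978
Parallel (B and C): 1 − (1 − 0.90032)(1 − 0.77028) = 0.97710
Series (A, [0.97710], and D): 0.85985 × 0.97710 × 0.78978 = 0.664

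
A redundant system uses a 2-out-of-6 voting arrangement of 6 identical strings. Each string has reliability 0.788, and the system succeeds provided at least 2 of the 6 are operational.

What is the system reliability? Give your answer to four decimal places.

R = Σ_{i=2}^{6} C(6,i) p^i (1−p)^{6−i} with p = 0.788
C(6,2)·0.788^2·0.212^4 = 0.018814
C(6,3)·0.788^3·0.212^3 = 0.093243
C(6,4)·0.788^4·0.212^2 = 0.259937
C(6,5)·0.788^5·0.212^1 = 0.386472
C(6,6)·0.788^6·0.212^0 = 0.239418
Sum = 0.9979

0.9979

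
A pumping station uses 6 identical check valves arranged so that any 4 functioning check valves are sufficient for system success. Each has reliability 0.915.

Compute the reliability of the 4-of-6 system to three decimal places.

0.990

R = Σ_{i=4}^{6} C(6,i) p^i (1−p)^{6−i} with p = 0.915
C(6,4)·0.915^4·0.085^2 = 0.07596
C(6,5)·0.915^5·0.085^1 = 0.32710
C(6,6)·0.915^6·0.085^0 = 0.58685
Sum = 0.990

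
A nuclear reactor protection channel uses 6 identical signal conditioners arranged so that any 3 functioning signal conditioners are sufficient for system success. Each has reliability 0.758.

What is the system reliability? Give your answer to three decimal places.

0.966

R = Σ_{i=3}^{6} C(6,i) p^i (1−p)^{6−i} with p = 0.758
C(6,3)·0.758^3·0.242^3 = 0.12345
C(6,4)·0.758^4·0.242^2 = 0.29000
C(6,5)·0.758^5·0.242^1 = 0.36334
C(6,6)·0.758^6·0.242^0 = 0.18968
Sum = 0.966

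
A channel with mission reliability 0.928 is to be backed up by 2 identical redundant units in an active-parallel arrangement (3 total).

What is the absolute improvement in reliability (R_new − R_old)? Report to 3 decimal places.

R_before = 0.928
R_after = 1 − (1 − 0.928)^3 = 1.000
ΔR = 1.000 − 0.928 = 0.072

0.072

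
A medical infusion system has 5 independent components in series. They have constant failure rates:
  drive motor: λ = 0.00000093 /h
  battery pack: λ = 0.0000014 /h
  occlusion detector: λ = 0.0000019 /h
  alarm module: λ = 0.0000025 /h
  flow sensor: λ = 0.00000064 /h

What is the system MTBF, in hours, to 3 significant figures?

Series of exponential components: λ_sys = Σ λ_i
λ_sys = 0.00000093 + 0.0000014 + 0.0000019 + 0.0000025 + 0.00000064 = 7.3700e-06 /h
MTBF = 1 / λ_sys = 136000 h

136000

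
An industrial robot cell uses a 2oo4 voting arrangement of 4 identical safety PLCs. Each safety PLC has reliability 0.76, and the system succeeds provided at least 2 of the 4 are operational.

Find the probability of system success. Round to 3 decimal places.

R = Σ_{i=2}^{4} C(4,i) p^i (1−p)^{4−i} with p = 0.76
C(4,2)·0.76^2·0.24^2 = 0.19962
C(4,3)·0.76^3·0.24^1 = 0.42142
C(4,4)·0.76^4·0.24^0 = 0.33362
Sum = 0.955

0.955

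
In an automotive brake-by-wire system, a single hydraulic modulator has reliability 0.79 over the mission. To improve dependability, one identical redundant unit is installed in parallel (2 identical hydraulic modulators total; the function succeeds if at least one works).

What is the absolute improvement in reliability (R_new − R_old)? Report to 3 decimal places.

R_before = 0.79
R_after = 1 − (1 − 0.79)^2 = 0.956
ΔR = 0.956 − 0.79 = 0.166

0.166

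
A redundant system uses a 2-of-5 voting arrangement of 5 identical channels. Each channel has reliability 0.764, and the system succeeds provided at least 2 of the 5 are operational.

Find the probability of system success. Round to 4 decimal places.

R = Σ_{i=2}^{5} C(5,i) p^i (1−p)^{5−i} with p = 0.764
C(5,2)·0.764^2·0.236^3 = 0.076722
C(5,3)·0.764^3·0.236^2 = 0.248373
C(5,4)·0.764^4·0.236^1 = 0.402027
C(5,5)·0.764^5·0.236^0 = 0.260296
Sum = 0.9874

0.9874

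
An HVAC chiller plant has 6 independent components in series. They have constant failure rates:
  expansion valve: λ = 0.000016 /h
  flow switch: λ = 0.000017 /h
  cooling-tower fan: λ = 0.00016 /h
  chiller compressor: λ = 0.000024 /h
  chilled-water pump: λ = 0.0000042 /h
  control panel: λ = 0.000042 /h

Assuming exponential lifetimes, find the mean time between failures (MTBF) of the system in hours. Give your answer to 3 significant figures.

Series of exponential components: λ_sys = Σ λ_i
λ_sys = 0.000016 + 0.000017 + 0.00016 + 0.000024 + 0.0000042 + 0.000042 = 2.6320e-04 /h
MTBF = 1 / λ_sys = 3800 h

3800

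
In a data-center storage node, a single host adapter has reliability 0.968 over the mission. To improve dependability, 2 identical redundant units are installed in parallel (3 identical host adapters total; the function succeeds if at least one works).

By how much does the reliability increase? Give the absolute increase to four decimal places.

0.0320

R_before = 0.968
R_after = 1 − (1 − 0.968)^3 = 1.0000
ΔR = 1.0000 − 0.968 = 0.0320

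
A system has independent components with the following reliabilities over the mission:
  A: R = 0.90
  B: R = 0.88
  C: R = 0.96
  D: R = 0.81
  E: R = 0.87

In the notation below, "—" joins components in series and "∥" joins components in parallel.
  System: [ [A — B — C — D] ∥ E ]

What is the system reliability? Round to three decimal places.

0.950

Series (A, B, C, and D): 0.90000 × 0.88000 × 0.96000 × 0.81000 = 0.61586
Parallel ([0.61586] and E): 1 − (1 − 0.61586)(1 − 0.87000) = 0.950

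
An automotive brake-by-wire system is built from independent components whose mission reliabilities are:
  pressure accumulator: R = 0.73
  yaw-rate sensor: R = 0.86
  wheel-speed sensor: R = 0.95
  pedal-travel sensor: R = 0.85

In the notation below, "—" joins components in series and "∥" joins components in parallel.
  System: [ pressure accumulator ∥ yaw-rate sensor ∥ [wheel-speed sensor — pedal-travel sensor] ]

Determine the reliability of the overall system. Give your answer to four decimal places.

Series (wheel-speed sensor and pedal-travel sensor): 0.950000 × 0.850000 = 0.807500
Parallel (pressure accumulator, yaw-rate sensor, and [0.807500]): 1 − (1 − 0.730000)(1 − 0.860000)(1 − 0.807500) = 0.9927

0.9927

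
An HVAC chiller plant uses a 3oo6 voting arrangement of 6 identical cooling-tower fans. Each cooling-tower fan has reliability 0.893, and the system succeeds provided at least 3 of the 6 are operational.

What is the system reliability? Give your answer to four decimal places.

0.9984

R = Σ_{i=3}^{6} C(6,i) p^i (1−p)^{6−i} with p = 0.893
C(6,3)·0.893^3·0.107^3 = 0.017448
C(6,4)·0.893^4·0.107^2 = 0.109211
C(6,5)·0.893^5·0.107^1 = 0.364580
C(6,6)·0.893^6·0.107^0 = 0.507118
Sum = 0.9984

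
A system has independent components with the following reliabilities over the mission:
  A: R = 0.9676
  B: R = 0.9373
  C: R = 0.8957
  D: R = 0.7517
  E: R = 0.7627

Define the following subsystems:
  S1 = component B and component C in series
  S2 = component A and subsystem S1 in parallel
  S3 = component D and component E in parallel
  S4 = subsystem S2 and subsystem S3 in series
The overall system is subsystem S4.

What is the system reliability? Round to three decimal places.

Series (B and C): 0.93730 × 0.89570 = 0.83954
Parallel (A and [0.83954]): 1 − (1 − 0.96760)(1 − 0.83954) = 0.99480
Parallel (D and E): 1 − (1 − 0.75170)(1 − 0.76270) = 0.94108
Series ([0.99480] and [0.94108]): 0.99480 × 0.94108 = 0.936

0.936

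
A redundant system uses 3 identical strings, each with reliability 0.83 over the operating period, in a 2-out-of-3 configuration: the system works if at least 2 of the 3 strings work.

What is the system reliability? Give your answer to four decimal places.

R = Σ_{i=2}^{3} C(3,i) p^i (1−p)^{3−i} with p = 0.83
C(3,2)·0.83^2·0.17^1 = 0.351339
C(3,3)·0.83^3·0.17^0 = 0.571787
Sum = 0.9231

0.9231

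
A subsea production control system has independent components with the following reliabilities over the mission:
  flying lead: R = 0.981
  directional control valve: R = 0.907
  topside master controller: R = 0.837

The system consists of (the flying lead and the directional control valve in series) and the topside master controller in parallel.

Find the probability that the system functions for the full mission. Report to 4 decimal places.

0.9820

Series (flying lead and directional control valve): 0.981000 × 0.907000 = 0.889767
Parallel ([0.889767] and topside master controller): 1 − (1 − 0.889767)(1 − 0.837000) = 0.9820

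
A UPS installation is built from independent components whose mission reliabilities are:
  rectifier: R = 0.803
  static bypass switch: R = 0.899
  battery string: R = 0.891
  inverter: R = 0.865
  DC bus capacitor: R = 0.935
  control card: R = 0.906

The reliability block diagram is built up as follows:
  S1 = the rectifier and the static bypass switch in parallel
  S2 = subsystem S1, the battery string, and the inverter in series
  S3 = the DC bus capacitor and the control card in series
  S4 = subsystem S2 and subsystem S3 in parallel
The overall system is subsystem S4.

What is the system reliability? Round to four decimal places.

0.9626

Parallel (rectifier and static bypass switch): 1 − (1 − 0.803000)(1 − 0.899000) = 0.980103
Series ([0.980103], battery string, and inverter): 0.980103 × 0.891000 × 0.865000 = 0.755380
Series (DC bus capacitor and control card): 0.935000 × 0.906000 = 0.847110
Parallel ([0.755380] and [0.847110]): 1 − (1 − 0.755380)(1 − 0.847110) = 0.9626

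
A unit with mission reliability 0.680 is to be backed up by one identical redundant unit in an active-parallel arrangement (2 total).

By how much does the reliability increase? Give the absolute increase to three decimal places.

R_before = 0.680
R_after = 1 − (1 − 0.680)^2 = 0.898
ΔR = 0.898 − 0.680 = 0.218

0.218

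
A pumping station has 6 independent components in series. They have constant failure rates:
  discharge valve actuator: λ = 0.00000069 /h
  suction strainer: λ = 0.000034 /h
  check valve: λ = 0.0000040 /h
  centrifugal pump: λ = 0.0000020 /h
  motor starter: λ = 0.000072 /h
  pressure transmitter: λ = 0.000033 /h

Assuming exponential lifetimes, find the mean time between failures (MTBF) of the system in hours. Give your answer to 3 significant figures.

6860

Series of exponential components: λ_sys = Σ λ_i
λ_sys = 0.00000069 + 0.000034 + 0.0000040 + 0.0000020 + 0.000072 + 0.000033 = 1.4569e-04 /h
MTBF = 1 / λ_sys = 6860 h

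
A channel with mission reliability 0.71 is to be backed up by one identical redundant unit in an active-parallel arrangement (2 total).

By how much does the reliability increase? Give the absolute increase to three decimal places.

0.206

R_before = 0.71
R_after = 1 − (1 − 0.71)^2 = 0.916
ΔR = 0.916 − 0.71 = 0.206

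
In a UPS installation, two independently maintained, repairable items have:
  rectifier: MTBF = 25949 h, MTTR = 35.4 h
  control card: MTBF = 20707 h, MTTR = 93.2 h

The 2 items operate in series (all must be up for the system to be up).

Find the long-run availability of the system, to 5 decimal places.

A(rectifier) = MTBF/(MTBF+MTTR) = 25949/(25949+35.4) = 0.998638
A(control card) = MTBF/(MTBF+MTTR) = 20707/(20707+93.2) = 0.995519
Series availability: 0.998638 × 0.995519 = 0.99416

0.99416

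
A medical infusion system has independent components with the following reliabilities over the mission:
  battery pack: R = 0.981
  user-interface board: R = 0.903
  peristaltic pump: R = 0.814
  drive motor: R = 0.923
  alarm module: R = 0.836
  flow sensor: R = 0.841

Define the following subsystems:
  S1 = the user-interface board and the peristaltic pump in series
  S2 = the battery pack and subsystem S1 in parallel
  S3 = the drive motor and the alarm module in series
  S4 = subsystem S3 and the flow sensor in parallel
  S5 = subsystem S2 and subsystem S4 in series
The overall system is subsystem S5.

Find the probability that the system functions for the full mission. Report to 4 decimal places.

Series (user-interface board and peristaltic pump): 0.903000 × 0.814000 = 0.735042
Parallel (battery pack and [0.735042]): 1 − (1 − 0.981000)(1 − 0.735042) = 0.994966
Series (drive motor and alarm module): 0.923000 × 0.836000 = 0.771628
Parallel ([0.771628] and flow sensor): 1 − (1 − 0.771628)(1 − 0.841000) = 0.963689
Series ([0.994966] and [0.963689]): 0.994966 × 0.963689 = 0.9588

0.9588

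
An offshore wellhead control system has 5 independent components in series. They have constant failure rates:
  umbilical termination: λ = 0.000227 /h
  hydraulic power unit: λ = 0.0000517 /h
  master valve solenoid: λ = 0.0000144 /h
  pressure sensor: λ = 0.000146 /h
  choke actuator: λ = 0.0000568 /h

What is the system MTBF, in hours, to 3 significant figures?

2020

Series of exponential components: λ_sys = Σ λ_i
λ_sys = 0.000227 + 0.0000517 + 0.0000144 + 0.000146 + 0.0000568 = 4.9590e-04 /h
MTBF = 1 / λ_sys = 2020 h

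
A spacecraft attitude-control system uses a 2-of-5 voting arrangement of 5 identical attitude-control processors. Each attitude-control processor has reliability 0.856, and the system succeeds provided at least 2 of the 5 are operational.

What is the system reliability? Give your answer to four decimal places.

R = Σ_{i=2}^{5} C(5,i) p^i (1−p)^{5−i} with p = 0.856
C(5,2)·0.856^2·0.144^3 = 0.021879
C(5,3)·0.856^3·0.144^2 = 0.130061
C(5,4)·0.856^4·0.144^1 = 0.386569
C(5,5)·0.856^5·0.144^0 = 0.459588
Sum = 0.9981

0.9981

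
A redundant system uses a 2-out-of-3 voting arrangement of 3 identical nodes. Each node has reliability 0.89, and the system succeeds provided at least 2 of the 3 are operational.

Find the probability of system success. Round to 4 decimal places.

0.9664

R = Σ_{i=2}^{3} C(3,i) p^i (1−p)^{3−i} with p = 0.89
C(3,2)·0.89^2·0.11^1 = 0.261393
C(3,3)·0.89^3·0.11^0 = 0.704969
Sum = 0.9664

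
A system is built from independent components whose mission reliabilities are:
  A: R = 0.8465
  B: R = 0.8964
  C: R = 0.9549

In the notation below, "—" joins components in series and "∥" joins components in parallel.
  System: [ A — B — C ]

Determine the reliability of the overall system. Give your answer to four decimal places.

0.7246

Series (A, B, and C): 0.846500 × 0.896400 × 0.954900 = 0.7246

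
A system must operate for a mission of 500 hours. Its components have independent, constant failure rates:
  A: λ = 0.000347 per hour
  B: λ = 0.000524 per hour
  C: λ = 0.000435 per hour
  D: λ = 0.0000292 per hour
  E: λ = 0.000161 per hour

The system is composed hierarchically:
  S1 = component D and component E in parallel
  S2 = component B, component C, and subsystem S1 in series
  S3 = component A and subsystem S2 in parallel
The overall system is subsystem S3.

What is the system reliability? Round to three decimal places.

R(A) = exp(−0.000347 × 500) = 0.84072
R(B) = exp(−0.000524 × 500) = 0.76951
R(C) = exp(−0.000435 × 500) = 0.80453
R(D) = exp(−0.0000292 × 500) = 0.98551
R(E) = exp(−0.000161 × 500) = 0.92265
Parallel (D and E): 1 − (1 − 0.98551)(1 − 0.92265) = 0.99888
Series (B, C, and [0.99888]): 0.76951 × 0.80453 × 0.99888 = 0.61840
Parallel (A and [0.61840]): 1 − (1 − 0.84072)(1 − 0.61840) = 0.939

0.939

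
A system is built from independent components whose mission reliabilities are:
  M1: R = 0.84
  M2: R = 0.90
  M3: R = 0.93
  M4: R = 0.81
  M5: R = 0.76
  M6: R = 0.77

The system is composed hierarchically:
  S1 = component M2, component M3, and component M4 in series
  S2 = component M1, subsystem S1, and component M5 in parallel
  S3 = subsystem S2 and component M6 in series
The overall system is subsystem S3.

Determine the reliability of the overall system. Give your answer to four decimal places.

0.7605

Series (M2, M3, and M4): 0.900000 × 0.930000 × 0.810000 = 0.677970
Parallel (M1, [0.677970], and M5): 1 − (1 − 0.840000)(1 − 0.677970)(1 − 0.760000) = 0.987634
Series ([0.987634] and M6): 0.987634 × 0.770000 = 0.7605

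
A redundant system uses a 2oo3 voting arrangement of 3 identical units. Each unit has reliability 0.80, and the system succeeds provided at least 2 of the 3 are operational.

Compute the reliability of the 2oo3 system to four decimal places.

R = Σ_{i=2}^{3} C(3,i) p^i (1−p)^{3−i} with p = 0.80
C(3,2)·0.80^2·0.20^1 = 0.384000
C(3,3)·0.80^3·0.20^0 = 0.512000
Sum = 0.8960

0.8960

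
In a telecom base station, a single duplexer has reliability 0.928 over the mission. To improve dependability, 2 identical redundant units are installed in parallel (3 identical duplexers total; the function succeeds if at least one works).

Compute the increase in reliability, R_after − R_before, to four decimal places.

R_before = 0.928
R_after = 1 − (1 − 0.928)^3 = 0.9996
ΔR = 0.9996 − 0.928 = 0.0716

0.0716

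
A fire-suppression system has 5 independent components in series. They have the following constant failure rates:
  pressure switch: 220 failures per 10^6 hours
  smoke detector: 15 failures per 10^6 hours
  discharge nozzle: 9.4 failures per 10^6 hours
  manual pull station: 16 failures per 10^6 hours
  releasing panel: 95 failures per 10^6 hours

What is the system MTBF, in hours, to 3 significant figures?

Series of exponential components: λ_sys = Σ λ_i
λ_sys = 0.00022 + 0.000015 + 0.0000094 + 0.000016 + 0.000095 = 3.5540e-04 /h
MTBF = 1 / λ_sys = 2810 h

2810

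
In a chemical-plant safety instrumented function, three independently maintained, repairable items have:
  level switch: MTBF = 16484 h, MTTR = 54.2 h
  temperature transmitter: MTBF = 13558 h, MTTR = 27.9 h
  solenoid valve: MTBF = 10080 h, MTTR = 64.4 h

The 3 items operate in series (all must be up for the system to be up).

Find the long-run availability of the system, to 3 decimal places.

A(level switch) = MTBF/(MTBF+MTTR) = 16484/(16484+54.2) = 0.996723
A(temperature transmitter) = MTBF/(MTBF+MTTR) = 13558/(13558+27.9) = 0.997946
A(solenoid valve) = MTBF/(MTBF+MTTR) = 10080/(10080+64.4) = 0.993652
Series availability: 0.996723 × 0.997946 × 0.993652 = 0.988

0.988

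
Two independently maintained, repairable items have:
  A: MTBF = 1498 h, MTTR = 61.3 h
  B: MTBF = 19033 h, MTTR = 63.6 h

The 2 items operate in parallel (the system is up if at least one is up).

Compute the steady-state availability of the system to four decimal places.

A(A) = MTBF/(MTBF+MTTR) = 1498/(1498+61.3) = 0.960687
A(B) = MTBF/(MTBF+MTTR) = 19033/(19033+63.6) = 0.996670
Parallel availability: 1 − (1 − 0.960687)(1 − 0.996670) = 0.9999

0.9999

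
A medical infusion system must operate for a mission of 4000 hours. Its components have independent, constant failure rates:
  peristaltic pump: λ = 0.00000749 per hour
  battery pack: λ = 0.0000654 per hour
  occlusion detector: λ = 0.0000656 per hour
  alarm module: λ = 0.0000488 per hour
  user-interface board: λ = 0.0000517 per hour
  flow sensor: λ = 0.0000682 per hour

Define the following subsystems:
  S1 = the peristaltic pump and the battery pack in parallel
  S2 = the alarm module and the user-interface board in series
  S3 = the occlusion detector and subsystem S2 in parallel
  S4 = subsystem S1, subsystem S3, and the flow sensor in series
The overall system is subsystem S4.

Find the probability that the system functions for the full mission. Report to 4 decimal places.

0.6983

R(peristaltic pump) = exp(−0.00000749 × 4000) = 0.970484
R(battery pack) = exp(−0.0000654 × 4000) = 0.769819
R(occlusion detector) = exp(−0.0000656 × 4000) = 0.769203
R(alarm module) = exp(−0.0000488 × 4000) = 0.822670
R(user-interface board) = exp(−0.0000517 × 4000) = 0.813182
R(flow sensor) = exp(−0.0000682 × 4000) = 0.761245
Parallel (peristaltic pump and battery pack): 1 − (1 − 0.970484)(1 − 0.769819) = 0.993206
Series (alarm module and user-interface board): 0.822670 × 0.813182 = 0.668980
Parallel (occlusion detector and [0.668980]): 1 − (1 − 0.769203)(1 − 0.668980) = 0.923602
Series ([0.993206], [0.923602], and flow sensor): 0.993206 × 0.923602 × 0.761245 = 0.6983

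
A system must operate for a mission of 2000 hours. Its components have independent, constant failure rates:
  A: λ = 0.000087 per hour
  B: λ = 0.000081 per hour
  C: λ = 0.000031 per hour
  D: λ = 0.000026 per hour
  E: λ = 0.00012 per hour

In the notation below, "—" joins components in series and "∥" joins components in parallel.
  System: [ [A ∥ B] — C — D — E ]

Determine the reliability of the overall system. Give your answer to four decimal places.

R(A) = exp(−0.000087 × 2000) = 0.840297
R(B) = exp(−0.000081 × 2000) = 0.850441
R(C) = exp(−0.000031 × 2000) = 0.939883
R(D) = exp(−0.000026 × 2000) = 0.949329
R(E) = exp(−0.00012 × 2000) = 0.786628
Parallel (A and B): 1 − (1 − 0.840297)(1 − 0.850441) = 0.976115
Series ([0.976115], C, D, and E): 0.976115 × 0.939883 × 0.949329 × 0.786628 = 0.6851

0.6851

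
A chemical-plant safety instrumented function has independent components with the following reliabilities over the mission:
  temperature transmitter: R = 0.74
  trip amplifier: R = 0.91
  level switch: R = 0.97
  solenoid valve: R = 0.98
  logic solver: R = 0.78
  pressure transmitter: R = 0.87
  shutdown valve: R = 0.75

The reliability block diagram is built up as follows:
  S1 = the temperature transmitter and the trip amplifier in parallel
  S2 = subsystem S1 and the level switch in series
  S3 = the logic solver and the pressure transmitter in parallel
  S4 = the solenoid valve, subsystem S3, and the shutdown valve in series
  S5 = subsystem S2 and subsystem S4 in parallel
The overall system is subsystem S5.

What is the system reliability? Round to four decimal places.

0.9849

Parallel (temperature transmitter and trip amplifier): 1 − (1 − 0.740000)(1 − 0.910000) = 0.976600
Series ([0.976600] and level switch): 0.976600 × 0.970000 = 0.947302
Parallel (logic solver and pressure transmitter): 1 − (1 − 0.780000)(1 − 0.870000) = 0.971400
Series (solenoid valve, [0.971400], and shutdown valve): 0.980000 × 0.971400 × 0.750000 = 0.713979
Parallel ([0.947302] and [0.713979]): 1 − (1 − 0.947302)(1 − 0.713979) = 0.9849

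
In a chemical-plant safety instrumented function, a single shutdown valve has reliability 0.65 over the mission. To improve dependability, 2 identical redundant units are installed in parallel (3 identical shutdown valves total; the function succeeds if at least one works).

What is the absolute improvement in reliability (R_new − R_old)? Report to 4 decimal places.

0.3071

R_before = 0.65
R_after = 1 − (1 − 0.65)^3 = 0.9571
ΔR = 0.9571 − 0.65 = 0.3071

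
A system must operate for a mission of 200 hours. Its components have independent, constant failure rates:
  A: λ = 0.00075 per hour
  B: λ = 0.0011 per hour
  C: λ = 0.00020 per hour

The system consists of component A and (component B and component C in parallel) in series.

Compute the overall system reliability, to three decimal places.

R(A) = exp(−0.00075 × 200) = 0.86071
R(B) = exp(−0.0011 × 200) = 0.80252
R(C) = exp(−0.00020 × 200) = 0.96079
Parallel (B and C): 1 − (1 − 0.80252)(1 − 0.96079) = 0.99226
Series (A and [0.99226]): 0.86071 × 0.99226 = 0.854

0.854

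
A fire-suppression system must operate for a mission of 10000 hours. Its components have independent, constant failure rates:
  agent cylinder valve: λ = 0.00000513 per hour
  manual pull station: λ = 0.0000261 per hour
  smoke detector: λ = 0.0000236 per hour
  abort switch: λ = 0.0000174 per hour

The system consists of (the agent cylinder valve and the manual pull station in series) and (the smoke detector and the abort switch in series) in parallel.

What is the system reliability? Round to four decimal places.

0.9098

R(agent cylinder valve) = exp(−0.00000513 × 10000) = 0.949994
R(manual pull station) = exp(−0.0000261 × 10000) = 0.770281
R(smoke detector) = exp(−0.0000236 × 10000) = 0.789781
R(abort switch) = exp(−0.0000174 × 10000) = 0.840297
Series (agent cylinder valve and manual pull station): 0.949994 × 0.770281 = 0.731762
Series (smoke detector and abort switch): 0.789781 × 0.840297 = 0.663651
Parallel ([0.731762] and [0.663651]): 1 − (1 − 0.731762)(1 − 0.663651) = 0.9098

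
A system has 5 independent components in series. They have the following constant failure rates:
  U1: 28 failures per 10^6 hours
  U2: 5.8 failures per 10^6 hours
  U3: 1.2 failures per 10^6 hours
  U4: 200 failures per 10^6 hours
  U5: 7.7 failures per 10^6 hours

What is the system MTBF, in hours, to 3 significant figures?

Series of exponential components: λ_sys = Σ λ_i
λ_sys = 0.000028 + 0.0000058 + 0.0000012 + 0.00020 + 0.0000077 = 2.4270e-04 /h
MTBF = 1 / λ_sys = 4120 h

4120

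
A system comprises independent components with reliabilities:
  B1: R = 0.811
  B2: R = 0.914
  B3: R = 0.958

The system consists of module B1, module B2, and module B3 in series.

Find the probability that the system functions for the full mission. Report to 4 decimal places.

0.7101

Series (B1, B2, and B3): 0.811000 × 0.914000 × 0.958000 = 0.7101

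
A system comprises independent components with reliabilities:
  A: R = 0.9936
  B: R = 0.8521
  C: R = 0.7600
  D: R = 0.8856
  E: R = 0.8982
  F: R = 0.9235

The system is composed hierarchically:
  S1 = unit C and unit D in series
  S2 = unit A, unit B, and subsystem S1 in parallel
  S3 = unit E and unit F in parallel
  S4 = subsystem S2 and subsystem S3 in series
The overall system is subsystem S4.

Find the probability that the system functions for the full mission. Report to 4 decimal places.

0.9919

Series (C and D): 0.760000 × 0.885600 = 0.673056
Parallel (A, B, and [0.673056]): 1 − (1 − 0.993600)(1 − 0.852100)(1 − 0.673056) = 0.999691
Parallel (E and F): 1 − (1 − 0.898200)(1 − 0.923500) = 0.992212
Series ([0.999691] and [0.992212]): 0.999691 × 0.992212 = 0.9919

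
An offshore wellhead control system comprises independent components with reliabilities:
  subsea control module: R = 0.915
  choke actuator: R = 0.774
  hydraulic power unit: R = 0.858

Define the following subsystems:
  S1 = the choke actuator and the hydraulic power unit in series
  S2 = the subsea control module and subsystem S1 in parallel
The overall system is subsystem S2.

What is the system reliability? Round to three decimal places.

Series (choke actuator and hydraulic power unit): 0.77400 × 0.85800 = 0.66409
Parallel (subsea control module and [0.66409]): 1 − (1 − 0.91500)(1 − 0.66409) = 0.971

0.971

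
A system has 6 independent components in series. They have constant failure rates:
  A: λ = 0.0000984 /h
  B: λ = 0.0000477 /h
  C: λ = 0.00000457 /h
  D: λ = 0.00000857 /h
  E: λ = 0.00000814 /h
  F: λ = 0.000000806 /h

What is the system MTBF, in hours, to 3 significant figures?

Series of exponential components: λ_sys = Σ λ_i
λ_sys = 0.0000984 + 0.0000477 + 0.00000457 + 0.00000857 + 0.00000814 + 0.000000806 = 1.6819e-04 /h
MTBF = 1 / λ_sys = 5950 h

5950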